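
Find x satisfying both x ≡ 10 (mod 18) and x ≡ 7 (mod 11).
172

Using Chinese Remainder Theorem:
M = 18 × 11 = 198
M1 = 11, M2 = 18
y1 = 11^(-1) mod 18 = 5
y2 = 18^(-1) mod 11 = 8
x = (10×11×5 + 7×18×8) mod 198 = 172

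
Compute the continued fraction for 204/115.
[1; 1, 3, 2, 2, 1, 3]

Euclidean algorithm steps:
204 = 1 × 115 + 89
115 = 1 × 89 + 26
89 = 3 × 26 + 11
26 = 2 × 11 + 4
11 = 2 × 4 + 3
4 = 1 × 3 + 1
3 = 3 × 1 + 0
Continued fraction: [1; 1, 3, 2, 2, 1, 3]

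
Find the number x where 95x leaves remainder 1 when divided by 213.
74

gcd(95, 213) = 1, so the inverse exists.
Extended Euclidean algorithm on (213, 95):
213 = 2 × 95 + 23  ⟹  23 = (1)·213 + (-2)·95
95 = 4 × 23 + 3  ⟹  3 = (-4)·213 + (9)·95
23 = 7 × 3 + 2  ⟹  2 = (29)·213 + (-65)·95
3 = 1 × 2 + 1  ⟹  1 = (-33)·213 + (74)·95
So (74)·95 ≡ 1 (mod 213), i.e. 95^(-1) ≡ 74 (mod 213).
Check: 95 × 74 = 7030 ≡ 1 (mod 213)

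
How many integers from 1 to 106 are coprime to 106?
52

106 = 2 × 53
φ(n) = n × ∏(1 - 1/p) for each prime p dividing n
φ(106) = 106 × (1 - 1/2) × (1 - 1/53) = 52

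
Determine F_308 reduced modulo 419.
152

Matrix identity: Q^n = [[F_(n+1), F_n], [F_n, F_(n-1)]] with Q = [[1,1],[1,0]].
n = 308 = 100110100₂. Square-and-multiply, entries mod 419:
Q^1 = [[1,1],[1,0]]
Q^2 = (Q^1)² = [[2,1],[1,1]]
Q^4 = (Q^2)² = [[5,3],[3,2]]
Q^9 = (Q^4)²·Q = [[55,34],[34,21]]
Q^19 = (Q^9)²·Q = [[61,410],[410,70]]
Q^38 = (Q^19)² = [[31,78],[78,372]]
Q^77 = (Q^38)²·Q = [[350,341],[341,9]]
Q^154 = (Q^77)² = [[370,71],[71,299]]
Q^308 = (Q^154)² = [[319,152],[152,167]]
F_308 mod 419 = Q^308[0][1] = 152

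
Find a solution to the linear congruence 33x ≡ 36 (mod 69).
x ≡ 22 (mod 23)

gcd(33, 69) = 3, which divides 36, so solutions exist.
Divide through by 3: 11x ≡ 12 (mod 23).
Find 11^(-1) mod 23 by the extended Euclidean algorithm:
23 = 2 × 11 + 1  ⟹  1 = (1)·23 + (-2)·11
So (-2)·11 ≡ 1 (mod 23), i.e. 11^(-1) ≡ -2 ≡ 21 (mod 23).
x ≡ 21 × 12 = 252 ≡ 22 (mod 23).
Check: 33 × 22 = 726 ≡ 36 (mod 69).
x ≡ 22 (mod 23), giving 3 solutions mod 69.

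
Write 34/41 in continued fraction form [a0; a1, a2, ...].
[0; 1, 4, 1, 6]

Euclidean algorithm steps:
34 = 0 × 41 + 34
41 = 1 × 34 + 7
34 = 4 × 7 + 6
7 = 1 × 6 + 1
6 = 6 × 1 + 0
Continued fraction: [0; 1, 4, 1, 6]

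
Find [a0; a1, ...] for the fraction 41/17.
[2; 2, 2, 3]

Euclidean algorithm steps:
41 = 2 × 17 + 7
17 = 2 × 7 + 3
7 = 2 × 3 + 1
3 = 3 × 1 + 0
Continued fraction: [2; 2, 2, 3]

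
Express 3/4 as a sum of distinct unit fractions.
1/2 + 1/4

Greedy algorithm:
3/4: ceiling(4/3) = 2, use 1/2
1/4: ceiling(4/1) = 4, use 1/4
Result: 3/4 = 1/2 + 1/4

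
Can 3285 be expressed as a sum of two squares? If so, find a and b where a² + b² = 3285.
6² + 57² (a=6, b=57)

Factorization: 3285 = 3^2 × 5 × 73
By Fermat: n is sum of two squares iff every prime p ≡ 3 (mod 4) appears to even power.
All primes ≡ 3 (mod 4) appear to even power.
Search a = 0, 1, 2, … for 3285 - a² a perfect square: first hit at a = 6: 3285 - 36 = 3249 = 57².
3285 = 6² + 57² = 36 + 3249 ✓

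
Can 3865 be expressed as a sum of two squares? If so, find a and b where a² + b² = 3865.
12² + 61² (a=12, b=61)

Factorization: 3865 = 5 × 773
By Fermat: n is sum of two squares iff every prime p ≡ 3 (mod 4) appears to even power.
All primes ≡ 3 (mod 4) appear to even power.
Search a = 0, 1, 2, … for 3865 - a² a perfect square: first hit at a = 12: 3865 - 144 = 3721 = 61².
3865 = 12² + 61² = 144 + 3721 ✓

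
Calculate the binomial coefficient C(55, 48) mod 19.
11

Using Lucas' theorem:
Write n=55 and k=48 in base 19:
n in base 19: [2, 17]
k in base 19: [2, 10]
C(55,48) mod 19 = ∏ C(n_i, k_i) mod 19
Digit binomials (mod 19): C(2,2) = 1; C(17,10) = 19448 ≡ 11
Product: 1 × 11 = 11 ≡ 11 (mod 19)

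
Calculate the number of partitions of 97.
133230930

p(n) counts ways to write n as a sum of positive integers (order ignored).
Euler's pentagonal recurrence: p(k) = p(k-1) + p(k-2) - p(k-5) - p(k-7) + p(k-12) + p(k-15) - ... (offsets j(3j∓1)/2, signs ++--, p(0)=1, p(<0)=0).
DP table for k = 0..96: p(0)=1, p(1)=1, p(2)=2, p(3)=3, p(4)=5, p(5)=7, p(6)=11, p(7)=15, p(8)=22, p(9)=30, p(10)=42, p(11)=56, p(12)=77, p(13)=101, p(14)=135, p(15)=176, p(16)=231, p(17)=297, p(18)=385, p(19)=490, p(20)=627, p(21)=792, p(22)=1002, p(23)=1255, p(24)=1575, p(25)=1958, p(26)=2436, p(27)=3010, p(28)=3718, p(29)=4565, p(30)=5604, p(31)=6842, p(32)=8349, p(33)=10143, p(34)=12310, p(35)=14883, p(36)=17977, p(37)=21637, p(38)=26015, p(39)=31185, p(40)=37338, p(41)=44583, p(42)=53174, p(43)=63261, p(44)=75175, p(45)=89134, p(46)=105558, p(47)=124754, p(48)=147273, p(49)=173525, p(50)=204226, p(51)=239943, p(52)=281589, p(53)=329931, p(54)=386155, p(55)=451276, p(56)=526823, p(57)=614154, p(58)=715220, p(59)=831820, p(60)=966467, p(61)=1121505, p(62)=1300156, p(63)=1505499, p(64)=1741630, p(65)=2012558, p(66)=2323520, p(67)=2679689, p(68)=3087735, p(69)=3554345, p(70)=4087968, p(71)=4697205, p(72)=5392783, p(73)=6185689, p(74)=7089500, p(75)=8118264, p(76)=9289091, p(77)=10619863, p(78)=12132164, p(79)=13848650, p(80)=15796476, p(81)=18004327, p(82)=20506255, p(83)=23338469, p(84)=26543660, p(85)=30167357, p(86)=34262962, p(87)=38887673, p(88)=44108109, p(89)=49995925, p(90)=56634173, p(91)=64112359, p(92)=72533807, p(93)=82010177, p(94)=92669720, p(95)=104651419, p(96)=118114304.
Final step: p(97) = p(96) + p(95) - p(92) - p(90) + p(85) + p(82) - p(75) - p(71) + p(62) + p(57) - p(46) - p(40) + p(27) + p(20) - p(5)
= 118114304 + 104651419 - 72533807 - 56634173 + 30167357 + 20506255 - 8118264 - 4697205 + 1300156 + 614154 - 105558 - 37338 + 3010 + 627 - 7
= 133230930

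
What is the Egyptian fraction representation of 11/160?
1/15 + 1/480

Greedy algorithm:
11/160: ceiling(160/11) = 15, use 1/15
1/480: ceiling(480/1) = 480, use 1/480
Result: 11/160 = 1/15 + 1/480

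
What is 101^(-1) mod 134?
69

gcd(101, 134) = 1, so the inverse exists.
Extended Euclidean algorithm on (134, 101):
134 = 1 × 101 + 33  ⟹  33 = (1)·134 + (-1)·101
101 = 3 × 33 + 2  ⟹  2 = (-3)·134 + (4)·101
33 = 16 × 2 + 1  ⟹  1 = (49)·134 + (-65)·101
So (-65)·101 ≡ 1 (mod 134), i.e. 101^(-1) ≡ -65 ≡ 69 (mod 134).
Check: 101 × 69 = 6969 ≡ 1 (mod 134)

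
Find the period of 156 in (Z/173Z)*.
172

173 is prime, so ord(156) divides φ(173) = 172.
Divisors of 172: 1, 2, 4, 43, 86, 172.
Repeated squaring: 156^1 ≡ 156, 156^2 ≡ 116, 156^4 ≡ 135, 156^8 ≡ 60, 156^16 ≡ 140, 156^32 ≡ 51, 156^64 ≡ 6, 156^128 ≡ 36 (mod 173).
Test 156^d mod 173 for each divisor d in increasing order:
156^1 ≡ 156
156^2 ≡ 116
156^4 ≡ 135
156^43 = 156^32·156^8·156^2·156^1 ≡ 93
156^86 = 156^64·156^16·156^4·156^2 ≡ 172
156^172 = 156^128·156^32·156^8·156^4 ≡ 1  ← first divisor giving 1
The order is 172.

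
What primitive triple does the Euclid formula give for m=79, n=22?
(5757, 3476, 6725)

Euclid's formula: a = m² - n², b = 2mn, c = m² + n²
m = 79, n = 22
a = 79² - 22² = 6241 - 484 = 5757
b = 2 × 79 × 22 = 3476
c = 79² + 22² = 6241 + 484 = 6725
Verification: 5757² + 3476² = 33143049 + 12082576 = 45225625 = 6725² ✓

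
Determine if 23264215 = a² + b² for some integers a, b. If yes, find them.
Not possible

Factorization: 23264215 = 5 × 13 × 71^3
By Fermat: n is sum of two squares iff every prime p ≡ 3 (mod 4) appears to even power.
Prime(s) ≡ 3 (mod 4) with odd exponent: [(71, 3)]
Therefore 23264215 cannot be expressed as a² + b².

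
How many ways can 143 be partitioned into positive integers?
20390982757

p(n) counts ways to write n as a sum of positive integers (order ignored).
Euler's pentagonal recurrence: p(k) = p(k-1) + p(k-2) - p(k-5) - p(k-7) + p(k-12) + p(k-15) - ... (offsets j(3j∓1)/2, signs ++--, p(0)=1, p(<0)=0).
DP table for k = 0..142: p(0)=1, p(1)=1, p(2)=2, p(3)=3, p(4)=5, p(5)=7, p(6)=11, p(7)=15, p(8)=22, p(9)=30, p(10)=42, p(11)=56, p(12)=77, p(13)=101, p(14)=135, p(15)=176, p(16)=231, p(17)=297, p(18)=385, p(19)=490, p(20)=627, p(21)=792, p(22)=1002, p(23)=1255, p(24)=1575, p(25)=1958, p(26)=2436, p(27)=3010, p(28)=3718, p(29)=4565, p(30)=5604, p(31)=6842, p(32)=8349, p(33)=10143, p(34)=12310, p(35)=14883, p(36)=17977, p(37)=21637, p(38)=26015, p(39)=31185, p(40)=37338, p(41)=44583, p(42)=53174, p(43)=63261, p(44)=75175, p(45)=89134, p(46)=105558, p(47)=124754, p(48)=147273, p(49)=173525, p(50)=204226, p(51)=239943, p(52)=281589, p(53)=329931, p(54)=386155, p(55)=451276, p(56)=526823, p(57)=614154, p(58)=715220, p(59)=831820, p(60)=966467, p(61)=1121505, p(62)=1300156, p(63)=1505499, p(64)=1741630, p(65)=2012558, p(66)=2323520, p(67)=2679689, p(68)=3087735, p(69)=3554345, p(70)=4087968, p(71)=4697205, p(72)=5392783, p(73)=6185689, p(74)=7089500, p(75)=8118264, p(76)=9289091, p(77)=10619863, p(78)=12132164, p(79)=13848650, p(80)=15796476, p(81)=18004327, p(82)=20506255, p(83)=23338469, p(84)=26543660, p(85)=30167357, p(86)=34262962, p(87)=38887673, p(88)=44108109, p(89)=49995925, p(90)=56634173, p(91)=64112359, p(92)=72533807, p(93)=82010177, p(94)=92669720, p(95)=104651419, p(96)=118114304, p(97)=133230930, p(98)=150198136, p(99)=169229875, p(100)=190569292, p(101)=214481126, p(102)=241265379, p(103)=271248950, p(104)=304801365, p(105)=342325709, p(106)=384276336, p(107)=431149389, p(108)=483502844, p(109)=541946240, p(110)=607163746, p(111)=679903203, p(112)=761002156, p(113)=851376628, p(114)=952050665, p(115)=1064144451, p(116)=1188908248, p(117)=1327710076, p(118)=1482074143, p(119)=1653668665, p(120)=1844349560, p(121)=2056148051, p(122)=2291320912, p(123)=2552338241, p(124)=2841940500, p(125)=3163127352, p(126)=3519222692, p(127)=3913864295, p(128)=4351078600, p(129)=4835271870, p(130)=5371315400, p(131)=5964539504, p(132)=6620830889, p(133)=7346629512, p(134)=8149040695, p(135)=9035836076, p(136)=10015581680, p(137)=11097645016, p(138)=12292341831, p(139)=13610949895, p(140)=15065878135, p(141)=16670689208, p(142)=18440293320.
Final step: p(143) = p(142) + p(141) - p(138) - p(136) + p(131) + p(128) - p(121) - p(117) + p(108) + p(103) - p(92) - p(86) + p(73) + p(66) - p(51) - p(43) + p(26) + p(17)
= 18440293320 + 16670689208 - 12292341831 - 10015581680 + 5964539504 + 4351078600 - 2056148051 - 1327710076 + 483502844 + 271248950 - 72533807 - 34262962 + 6185689 + 2323520 - 239943 - 63261 + 2436 + 297
= 20390982757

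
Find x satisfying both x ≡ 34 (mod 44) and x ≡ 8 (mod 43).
782

Using Chinese Remainder Theorem:
M = 44 × 43 = 1892
M1 = 43, M2 = 44
y1 = 43^(-1) mod 44 = 43
y2 = 44^(-1) mod 43 = 1
x = (34×43×43 + 8×44×1) mod 1892 = 782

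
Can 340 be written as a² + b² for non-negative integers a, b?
4² + 18² (a=4, b=18)

Factorization: 340 = 2^2 × 5 × 17
By Fermat: n is sum of two squares iff every prime p ≡ 3 (mod 4) appears to even power.
All primes ≡ 3 (mod 4) appear to even power.
Search a = 0, 1, 2, … for 340 - a² a perfect square: first hit at a = 4: 340 - 16 = 324 = 18².
340 = 4² + 18² = 16 + 324 ✓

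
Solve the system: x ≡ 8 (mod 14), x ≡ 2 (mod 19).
78

Using Chinese Remainder Theorem:
M = 14 × 19 = 266
M1 = 19, M2 = 14
y1 = 19^(-1) mod 14 = 3
y2 = 14^(-1) mod 19 = 15
x = (8×19×3 + 2×14×15) mod 266 = 78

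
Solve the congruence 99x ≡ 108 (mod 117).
x ≡ 7 (mod 13)

gcd(99, 117) = 9, which divides 108, so solutions exist.
Divide through by 9: 11x ≡ 12 (mod 13).
Find 11^(-1) mod 13 by the extended Euclidean algorithm:
13 = 1 × 11 + 2  ⟹  2 = (1)·13 + (-1)·11
11 = 5 × 2 + 1  ⟹  1 = (-5)·13 + (6)·11
So (6)·11 ≡ 1 (mod 13), i.e. 11^(-1) ≡ 6 (mod 13).
x ≡ 6 × 12 = 72 ≡ 7 (mod 13).
Check: 99 × 7 = 693 ≡ 108 (mod 117).
x ≡ 7 (mod 13), giving 9 solutions mod 117.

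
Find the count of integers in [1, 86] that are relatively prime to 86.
42

86 = 2 × 43
φ(n) = n × ∏(1 - 1/p) for each prime p dividing n
φ(86) = 86 × (1 - 1/2) × (1 - 1/43) = 42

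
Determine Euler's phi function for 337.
336

337 = 337
φ(n) = n × ∏(1 - 1/p) for each prime p dividing n
φ(337) = 337 × (1 - 1/337) = 336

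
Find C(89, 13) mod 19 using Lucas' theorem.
1

Using Lucas' theorem:
Write n=89 and k=13 in base 19:
n in base 19: [4, 13]
k in base 19: [0, 13]
C(89,13) mod 19 = ∏ C(n_i, k_i) mod 19
Digit binomials (mod 19): C(4,0) = 1; C(13,13) = 1
Product: 1 × 1 = 1 ≡ 1 (mod 19)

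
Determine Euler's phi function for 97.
96

97 = 97
φ(n) = n × ∏(1 - 1/p) for each prime p dividing n
φ(97) = 97 × (1 - 1/97) = 96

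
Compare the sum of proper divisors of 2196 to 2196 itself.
abundant

Proper divisors of 2196: sum = 1 + 2 + 3 + 4 + 6 + 9 + 12 + 18 + ... + 366 + 549 + 732 + 1098 (17 divisors) = 3446
Since 3446 > 2196, 2196 is abundant.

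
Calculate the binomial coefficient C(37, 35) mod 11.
6

Using Lucas' theorem:
Write n=37 and k=35 in base 11:
n in base 11: [3, 4]
k in base 11: [3, 2]
C(37,35) mod 11 = ∏ C(n_i, k_i) mod 11
Digit binomials (mod 11): C(3,3) = 1; C(4,2) = 6
Product: 1 × 6 = 6 ≡ 6 (mod 11)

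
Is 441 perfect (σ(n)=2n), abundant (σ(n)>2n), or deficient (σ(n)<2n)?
deficient

Proper divisors of 441: sum = 1 + 3 + 7 + 9 + 21 + 49 + 63 + 147 = 300
Since 300 < 441, 441 is deficient.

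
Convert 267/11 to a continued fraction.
[24; 3, 1, 2]

Euclidean algorithm steps:
267 = 24 × 11 + 3
11 = 3 × 3 + 2
3 = 1 × 2 + 1
2 = 2 × 1 + 0
Continued fraction: [24; 3, 1, 2]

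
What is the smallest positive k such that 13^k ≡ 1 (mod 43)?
21

43 is prime, so ord(13) divides φ(43) = 42.
Divisors of 42: 1, 2, 3, 6, 7, 14, 21, 42.
Repeated squaring: 13^1 ≡ 13, 13^2 ≡ 40, 13^4 ≡ 9, 13^8 ≡ 38, 13^16 ≡ 25, 13^32 ≡ 23 (mod 43).
Test 13^d mod 43 for each divisor d in increasing order:
13^1 ≡ 13
13^2 ≡ 40
13^3 = 13^2·13^1 ≡ 4
13^6 = 13^4·13^2 ≡ 16
13^7 = 13^4·13^2·13^1 ≡ 36
13^14 = 13^8·13^4·13^2 ≡ 6
13^21 = 13^16·13^4·13^1 ≡ 1  ← first divisor giving 1
The order is 21.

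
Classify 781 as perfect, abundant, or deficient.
deficient

Proper divisors of 781: sum = 1 + 11 + 71 = 83
Since 83 < 781, 781 is deficient.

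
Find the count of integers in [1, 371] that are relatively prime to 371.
312

371 = 7 × 53
φ(n) = n × ∏(1 - 1/p) for each prime p dividing n
φ(371) = 371 × (1 - 1/7) × (1 - 1/53) = 312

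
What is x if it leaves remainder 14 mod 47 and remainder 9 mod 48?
249

Using Chinese Remainder Theorem:
M = 47 × 48 = 2256
M1 = 48, M2 = 47
y1 = 48^(-1) mod 47 = 1
y2 = 47^(-1) mod 48 = 47
x = (14×48×1 + 9×47×47) mod 2256 = 249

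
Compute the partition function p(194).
2366022741845

p(n) counts ways to write n as a sum of positive integers (order ignored).
Euler's pentagonal recurrence: p(k) = p(k-1) + p(k-2) - p(k-5) - p(k-7) + p(k-12) + p(k-15) - ... (offsets j(3j∓1)/2, signs ++--, p(0)=1, p(<0)=0).
DP table for k = 0..193: p(0)=1, p(1)=1, p(2)=2, p(3)=3, p(4)=5, p(5)=7, p(6)=11, p(7)=15, p(8)=22, p(9)=30, p(10)=42, p(11)=56, p(12)=77, p(13)=101, p(14)=135, p(15)=176, p(16)=231, p(17)=297, p(18)=385, p(19)=490, p(20)=627, p(21)=792, p(22)=1002, p(23)=1255, p(24)=1575, p(25)=1958, p(26)=2436, p(27)=3010, p(28)=3718, p(29)=4565, p(30)=5604, p(31)=6842, p(32)=8349, p(33)=10143, p(34)=12310, p(35)=14883, p(36)=17977, p(37)=21637, p(38)=26015, p(39)=31185, p(40)=37338, p(41)=44583, p(42)=53174, p(43)=63261, p(44)=75175, p(45)=89134, p(46)=105558, p(47)=124754, p(48)=147273, p(49)=173525, p(50)=204226, p(51)=239943, p(52)=281589, p(53)=329931, p(54)=386155, p(55)=451276, p(56)=526823, p(57)=614154, p(58)=715220, p(59)=831820, p(60)=966467, p(61)=1121505, p(62)=1300156, p(63)=1505499, p(64)=1741630, p(65)=2012558, p(66)=2323520, p(67)=2679689, p(68)=3087735, p(69)=3554345, p(70)=4087968, p(71)=4697205, p(72)=5392783, p(73)=6185689, p(74)=7089500, p(75)=8118264, p(76)=9289091, p(77)=10619863, p(78)=12132164, p(79)=13848650, p(80)=15796476, p(81)=18004327, p(82)=20506255, p(83)=23338469, p(84)=26543660, p(85)=30167357, p(86)=34262962, p(87)=38887673, p(88)=44108109, p(89)=49995925, p(90)=56634173, p(91)=64112359, p(92)=72533807, p(93)=82010177, p(94)=92669720, p(95)=104651419, p(96)=118114304, p(97)=133230930, p(98)=150198136, p(99)=169229875, p(100)=190569292, p(101)=214481126, p(102)=241265379, p(103)=271248950, p(104)=304801365, p(105)=342325709, p(106)=384276336, p(107)=431149389, p(108)=483502844, p(109)=541946240, p(110)=607163746, p(111)=679903203, p(112)=761002156, p(113)=851376628, p(114)=952050665, p(115)=1064144451, p(116)=1188908248, p(117)=1327710076, p(118)=1482074143, p(119)=1653668665, p(120)=1844349560, p(121)=2056148051, p(122)=2291320912, p(123)=2552338241, p(124)=2841940500, p(125)=3163127352, p(126)=3519222692, p(127)=3913864295, p(128)=4351078600, p(129)=4835271870, p(130)=5371315400, p(131)=5964539504, p(132)=6620830889, p(133)=7346629512, p(134)=8149040695, p(135)=9035836076, p(136)=10015581680, p(137)=11097645016, p(138)=12292341831, p(139)=13610949895, p(140)=15065878135, p(141)=16670689208, p(142)=18440293320, p(143)=20390982757, p(144)=22540654445, p(145)=24908858009, p(146)=27517052599, p(147)=30388671978, p(148)=33549419497, p(149)=37027355200, p(150)=40853235313, p(151)=45060624582, p(152)=49686288421, p(153)=54770336324, p(154)=60356673280, p(155)=66493182097, p(156)=73232243759, p(157)=80630964769, p(158)=88751778802, p(159)=97662728555, p(160)=107438159466, p(161)=118159068427, p(162)=129913904637, p(163)=142798995930, p(164)=156919475295, p(165)=172389800255, p(166)=189334822579, p(167)=207890420102, p(168)=228204732751, p(169)=250438925115, p(170)=274768617130, p(171)=301384802048, p(172)=330495499613, p(173)=362326859895, p(174)=397125074750, p(175)=435157697830, p(176)=476715857290, p(177)=522115831195, p(178)=571701605655, p(179)=625846753120, p(180)=684957390936, p(181)=749474411781, p(182)=819876908323, p(183)=896684817527, p(184)=980462880430, p(185)=1071823774337, p(186)=1171432692373, p(187)=1280011042268, p(188)=1398341745571, p(189)=1527273599625, p(190)=1667727404093, p(191)=1820701100652, p(192)=1987276856363, p(193)=2168627105469.
Final step: p(194) = p(193) + p(192) - p(189) - p(187) + p(182) + p(179) - p(172) - p(168) + p(159) + p(154) - p(143) - p(137) + p(124) + p(117) - p(102) - p(94) + p(77) + p(68) - p(49) - p(39) + p(18) + p(7)
= 2168627105469 + 1987276856363 - 1527273599625 - 1280011042268 + 819876908323 + 625846753120 - 330495499613 - 228204732751 + 97662728555 + 60356673280 - 20390982757 - 11097645016 + 2841940500 + 1327710076 - 241265379 - 92669720 + 10619863 + 3087735 - 173525 - 31185 + 385 + 15
= 2366022741845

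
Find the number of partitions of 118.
1482074143

p(n) counts ways to write n as a sum of positive integers (order ignored).
Euler's pentagonal recurrence: p(k) = p(k-1) + p(k-2) - p(k-5) - p(k-7) + p(k-12) + p(k-15) - ... (offsets j(3j∓1)/2, signs ++--, p(0)=1, p(<0)=0).
DP table for k = 0..117: p(0)=1, p(1)=1, p(2)=2, p(3)=3, p(4)=5, p(5)=7, p(6)=11, p(7)=15, p(8)=22, p(9)=30, p(10)=42, p(11)=56, p(12)=77, p(13)=101, p(14)=135, p(15)=176, p(16)=231, p(17)=297, p(18)=385, p(19)=490, p(20)=627, p(21)=792, p(22)=1002, p(23)=1255, p(24)=1575, p(25)=1958, p(26)=2436, p(27)=3010, p(28)=3718, p(29)=4565, p(30)=5604, p(31)=6842, p(32)=8349, p(33)=10143, p(34)=12310, p(35)=14883, p(36)=17977, p(37)=21637, p(38)=26015, p(39)=31185, p(40)=37338, p(41)=44583, p(42)=53174, p(43)=63261, p(44)=75175, p(45)=89134, p(46)=105558, p(47)=124754, p(48)=147273, p(49)=173525, p(50)=204226, p(51)=239943, p(52)=281589, p(53)=329931, p(54)=386155, p(55)=451276, p(56)=526823, p(57)=614154, p(58)=715220, p(59)=831820, p(60)=966467, p(61)=1121505, p(62)=1300156, p(63)=1505499, p(64)=1741630, p(65)=2012558, p(66)=2323520, p(67)=2679689, p(68)=3087735, p(69)=3554345, p(70)=4087968, p(71)=4697205, p(72)=5392783, p(73)=6185689, p(74)=7089500, p(75)=8118264, p(76)=9289091, p(77)=10619863, p(78)=12132164, p(79)=13848650, p(80)=15796476, p(81)=18004327, p(82)=20506255, p(83)=23338469, p(84)=26543660, p(85)=30167357, p(86)=34262962, p(87)=38887673, p(88)=44108109, p(89)=49995925, p(90)=56634173, p(91)=64112359, p(92)=72533807, p(93)=82010177, p(94)=92669720, p(95)=104651419, p(96)=118114304, p(97)=133230930, p(98)=150198136, p(99)=169229875, p(100)=190569292, p(101)=214481126, p(102)=241265379, p(103)=271248950, p(104)=304801365, p(105)=342325709, p(106)=384276336, p(107)=431149389, p(108)=483502844, p(109)=541946240, p(110)=607163746, p(111)=679903203, p(112)=761002156, p(113)=851376628, p(114)=952050665, p(115)=1064144451, p(116)=1188908248, p(117)=1327710076.
Final step: p(118) = p(117) + p(116) - p(113) - p(111) + p(106) + p(103) - p(96) - p(92) + p(83) + p(78) - p(67) - p(61) + p(48) + p(41) - p(26) - p(18) + p(1)
= 1327710076 + 1188908248 - 851376628 - 679903203 + 384276336 + 271248950 - 118114304 - 72533807 + 23338469 + 12132164 - 2679689 - 1121505 + 147273 + 44583 - 2436 - 385 + 1
= 1482074143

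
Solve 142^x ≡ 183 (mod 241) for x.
16

Baby-step giant-step with step n = ⌈√241⌉ = 16.
Baby steps 142^j mod 241 (j:value) for j=0..15: 0:1, 1:142, 2:161, 3:208, 4:134, 5:230, 6:125, 7:157, 8:122, 9:213, 10:121, 11:71, 12:201, 13:104, 14:67, 15:115.
Giant-step multiplier: 142^(-16) ≡ 142^(240-16) = 142^224 ≡ 54 (mod 241).
Giant steps γ_i = 183·54^i mod 241: γ_0=183, γ_1=1 (in table at j=0).
x = i·n + j = 1·16 + 0 = 16.
Check: 142^16 ≡ 183 (mod 241).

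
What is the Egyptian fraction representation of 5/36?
1/8 + 1/72

Greedy algorithm:
5/36: ceiling(36/5) = 8, use 1/8
1/72: ceiling(72/1) = 72, use 1/72
Result: 5/36 = 1/8 + 1/72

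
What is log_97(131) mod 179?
3

Baby-step giant-step with step n = ⌈√179⌉ = 14.
Baby steps 97^j mod 179 (j:value) for j=0..13: 0:1, 1:97, 2:101, 3:131, 4:177, 5:164, 6:156, 7:96, 8:4, 9:30, 10:46, 11:166, 12:171, 13:119.
h = 131 is already in the table at j=3, so x = 3.
Check: 97^3 ≡ 131 (mod 179).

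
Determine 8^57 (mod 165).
68

Repeated squaring. Binary of 57 = 111001.
8^1 ≡ 8 (mod 165); 8^2 ≡ 64 (mod 165); 8^4 ≡ 136 (mod 165); 8^8 ≡ 16 (mod 165); 8^16 ≡ 91 (mod 165); 8^32 ≡ 31 (mod 165)
8^57 = 8^1 × 8^8 × 8^16 × 8^32 ≡ 68 (mod 165)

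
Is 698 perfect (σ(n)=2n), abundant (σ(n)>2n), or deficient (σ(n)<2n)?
deficient

Proper divisors of 698: sum = 1 + 2 + 349 = 352
Since 352 < 698, 698 is deficient.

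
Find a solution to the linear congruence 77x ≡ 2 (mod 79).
x ≡ 78 (mod 79)

gcd(77, 79) = 1, which divides 2, so solutions exist.
Find 77^(-1) mod 79 by the extended Euclidean algorithm:
79 = 1 × 77 + 2  ⟹  2 = (1)·79 + (-1)·77
77 = 38 × 2 + 1  ⟹  1 = (-38)·79 + (39)·77
So (39)·77 ≡ 1 (mod 79), i.e. 77^(-1) ≡ 39 (mod 79).
x ≡ 39 × 2 = 78 ≡ 78 (mod 79).
Check: 77 × 78 = 6006 ≡ 2 (mod 79).
Unique solution: x ≡ 78 (mod 79)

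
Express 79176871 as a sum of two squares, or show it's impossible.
Not possible

Factorization: 79176871 = 17 × 167^3
By Fermat: n is sum of two squares iff every prime p ≡ 3 (mod 4) appears to even power.
Prime(s) ≡ 3 (mod 4) with odd exponent: [(167, 3)]
Therefore 79176871 cannot be expressed as a² + b².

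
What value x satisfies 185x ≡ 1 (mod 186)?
185

gcd(185, 186) = 1, so the inverse exists.
Extended Euclidean algorithm on (186, 185):
186 = 1 × 185 + 1  ⟹  1 = (1)·186 + (-1)·185
So (-1)·185 ≡ 1 (mod 186), i.e. 185^(-1) ≡ -1 ≡ 185 (mod 186).
Check: 185 × 185 = 34225 ≡ 1 (mod 186)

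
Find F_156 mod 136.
8

Matrix identity: Q^n = [[F_(n+1), F_n], [F_n, F_(n-1)]] with Q = [[1,1],[1,0]].
n = 156 = 10011100₂. Square-and-multiply, entries mod 136:
Q^1 = [[1,1],[1,0]]
Q^2 = (Q^1)² = [[2,1],[1,1]]
Q^4 = (Q^2)² = [[5,3],[3,2]]
Q^9 = (Q^4)²·Q = [[55,34],[34,21]]
Q^19 = (Q^9)²·Q = [[101,101],[101,0]]
Q^39 = (Q^19)²·Q = [[3,2],[2,1]]
Q^78 = (Q^39)² = [[13,8],[8,5]]
Q^156 = (Q^78)² = [[97,8],[8,89]]
F_156 mod 136 = Q^156[0][1] = 8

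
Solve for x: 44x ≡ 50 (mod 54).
x ≡ 22 (mod 27)

gcd(44, 54) = 2, which divides 50, so solutions exist.
Divide through by 2: 22x ≡ 25 (mod 27).
Find 22^(-1) mod 27 by the extended Euclidean algorithm:
27 = 1 × 22 + 5  ⟹  5 = (1)·27 + (-1)·22
22 = 4 × 5 + 2  ⟹  2 = (-4)·27 + (5)·22
5 = 2 × 2 + 1  ⟹  1 = (9)·27 + (-11)·22
So (-11)·22 ≡ 1 (mod 27), i.e. 22^(-1) ≡ -11 ≡ 16 (mod 27).
x ≡ 16 × 25 = 400 ≡ 22 (mod 27).
Check: 44 × 22 = 968 ≡ 50 (mod 54).
x ≡ 22 (mod 27), giving 2 solutions mod 54.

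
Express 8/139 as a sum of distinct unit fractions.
1/18 + 1/501 + 1/417834

Greedy algorithm:
8/139: ceiling(139/8) = 18, use 1/18
5/2502: ceiling(2502/5) = 501, use 1/501
1/417834: ceiling(417834/1) = 417834, use 1/417834
Result: 8/139 = 1/18 + 1/501 + 1/417834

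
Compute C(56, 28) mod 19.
17

Using Lucas' theorem:
Write n=56 and k=28 in base 19:
n in base 19: [2, 18]
k in base 19: [1, 9]
C(56,28) mod 19 = ∏ C(n_i, k_i) mod 19
Digit binomials (mod 19): C(2,1) = 2; C(18,9) = 48620 ≡ 18
Product: 2 × 18 = 36 ≡ 17 (mod 19)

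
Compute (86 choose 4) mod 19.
1

Using Lucas' theorem:
Write n=86 and k=4 in base 19:
n in base 19: [4, 10]
k in base 19: [0, 4]
C(86,4) mod 19 = ∏ C(n_i, k_i) mod 19
Digit binomials (mod 19): C(4,0) = 1; C(10,4) = 210 ≡ 1
Product: 1 × 1 = 1 ≡ 1 (mod 19)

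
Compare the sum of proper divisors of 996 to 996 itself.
abundant

Proper divisors of 996: sum = 1 + 2 + 3 + 4 + 6 + 12 + 83 + 166 + 249 + 332 + 498 = 1356
Since 1356 > 996, 996 is abundant.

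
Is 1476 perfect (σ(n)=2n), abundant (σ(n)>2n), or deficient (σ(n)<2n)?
abundant

Proper divisors of 1476: sum = 1 + 2 + 3 + 4 + 6 + 9 + 12 + 18 + ... + 246 + 369 + 492 + 738 (17 divisors) = 2346
Since 2346 > 1476, 1476 is abundant.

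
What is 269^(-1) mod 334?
149

gcd(269, 334) = 1, so the inverse exists.
Extended Euclidean algorithm on (334, 269):
334 = 1 × 269 + 65  ⟹  65 = (1)·334 + (-1)·269
269 = 4 × 65 + 9  ⟹  9 = (-4)·334 + (5)·269
65 = 7 × 9 + 2  ⟹  2 = (29)·334 + (-36)·269
9 = 4 × 2 + 1  ⟹  1 = (-120)·334 + (149)·269
So (149)·269 ≡ 1 (mod 334), i.e. 269^(-1) ≡ 149 (mod 334).
Check: 269 × 149 = 40081 ≡ 1 (mod 334)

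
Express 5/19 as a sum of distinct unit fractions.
1/4 + 1/76

Greedy algorithm:
5/19: ceiling(19/5) = 4, use 1/4
1/76: ceiling(76/1) = 76, use 1/76
Result: 5/19 = 1/4 + 1/76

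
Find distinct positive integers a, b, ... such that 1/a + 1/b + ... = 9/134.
1/15 + 1/2010

Greedy algorithm:
9/134: ceiling(134/9) = 15, use 1/15
1/2010: ceiling(2010/1) = 2010, use 1/2010
Result: 9/134 = 1/15 + 1/2010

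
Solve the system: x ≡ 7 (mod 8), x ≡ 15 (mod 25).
15

Using Chinese Remainder Theorem:
M = 8 × 25 = 200
M1 = 25, M2 = 8
y1 = 25^(-1) mod 8 = 1
y2 = 8^(-1) mod 25 = 22
x = (7×25×1 + 15×8×22) mod 200 = 15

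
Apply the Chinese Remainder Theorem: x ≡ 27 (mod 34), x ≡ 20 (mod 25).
95

Using Chinese Remainder Theorem:
M = 34 × 25 = 850
M1 = 25, M2 = 34
y1 = 25^(-1) mod 34 = 15
y2 = 34^(-1) mod 25 = 14
x = (27×25×15 + 20×34×14) mod 850 = 95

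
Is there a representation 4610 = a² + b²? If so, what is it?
11² + 67² (a=11, b=67)

Factorization: 4610 = 2 × 5 × 461
By Fermat: n is sum of two squares iff every prime p ≡ 3 (mod 4) appears to even power.
All primes ≡ 3 (mod 4) appear to even power.
Search a = 0, 1, 2, … for 4610 - a² a perfect square: first hit at a = 11: 4610 - 121 = 4489 = 67².
4610 = 11² + 67² = 121 + 4489 ✓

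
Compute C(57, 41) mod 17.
0

Using Lucas' theorem:
Write n=57 and k=41 in base 17:
n in base 17: [3, 6]
k in base 17: [2, 7]
C(57,41) mod 17 = ∏ C(n_i, k_i) mod 17
Digit binomials (mod 17): C(3,2) = 3; C(6,7) = 0 (k_i > n_i)
Product: 3 × 0 = 0 ≡ 0 (mod 17)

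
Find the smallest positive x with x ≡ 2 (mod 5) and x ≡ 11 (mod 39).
167

Using Chinese Remainder Theorem:
M = 5 × 39 = 195
M1 = 39, M2 = 5
y1 = 39^(-1) mod 5 = 4
y2 = 5^(-1) mod 39 = 8
x = (2×39×4 + 11×5×8) mod 195 = 167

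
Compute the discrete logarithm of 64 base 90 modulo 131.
96

Baby-step giant-step with step n = ⌈√131⌉ = 12.
Baby steps 90^j mod 131 (j:value) for j=0..11: 0:1, 1:90, 2:109, 3:116, 4:91, 5:68, 6:94, 7:76, 8:28, 9:31, 10:39, 11:104.
Giant-step multiplier: 90^(-12) ≡ 90^(130-12) = 90^118 ≡ 20 (mod 131).
Giant steps γ_i = 64·20^i mod 131: γ_0=64, γ_1=101, γ_2=55, γ_3=52, γ_4=123, γ_5=102, γ_6=75, γ_7=59, γ_8=1 (in table at j=0).
x = i·n + j = 8·12 + 0 = 96.
Check: 90^96 ≡ 64 (mod 131).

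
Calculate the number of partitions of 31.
6842

p(n) counts ways to write n as a sum of positive integers (order ignored).
Euler's pentagonal recurrence: p(k) = p(k-1) + p(k-2) - p(k-5) - p(k-7) + p(k-12) + p(k-15) - ... (offsets j(3j∓1)/2, signs ++--, p(0)=1, p(<0)=0).
DP table for k = 0..30: p(0)=1, p(1)=1, p(2)=2, p(3)=3, p(4)=5, p(5)=7, p(6)=11, p(7)=15, p(8)=22, p(9)=30, p(10)=42, p(11)=56, p(12)=77, p(13)=101, p(14)=135, p(15)=176, p(16)=231, p(17)=297, p(18)=385, p(19)=490, p(20)=627, p(21)=792, p(22)=1002, p(23)=1255, p(24)=1575, p(25)=1958, p(26)=2436, p(27)=3010, p(28)=3718, p(29)=4565, p(30)=5604.
Final step: p(31) = p(30) + p(29) - p(26) - p(24) + p(19) + p(16) - p(9) - p(5)
= 5604 + 4565 - 2436 - 1575 + 490 + 231 - 30 - 7
= 6842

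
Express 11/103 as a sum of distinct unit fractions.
1/10 + 1/148 + 1/25407 + 1/1936521540

Greedy algorithm:
11/103: ceiling(103/11) = 10, use 1/10
7/1030: ceiling(1030/7) = 148, use 1/148
3/76220: ceiling(76220/3) = 25407, use 1/25407
1/1936521540: ceiling(1936521540/1) = 1936521540, use 1/1936521540
Result: 11/103 = 1/10 + 1/148 + 1/25407 + 1/1936521540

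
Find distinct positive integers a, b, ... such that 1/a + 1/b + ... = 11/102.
1/10 + 1/128 + 1/32640

Greedy algorithm:
11/102: ceiling(102/11) = 10, use 1/10
2/255: ceiling(255/2) = 128, use 1/128
1/32640: ceiling(32640/1) = 32640, use 1/32640
Result: 11/102 = 1/10 + 1/128 + 1/32640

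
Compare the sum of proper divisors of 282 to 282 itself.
abundant

Proper divisors of 282: sum = 1 + 2 + 3 + 6 + 47 + 94 + 141 = 294
Since 294 > 282, 282 is abundant.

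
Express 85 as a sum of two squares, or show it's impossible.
2² + 9² (a=2, b=9)

Factorization: 85 = 5 × 17
By Fermat: n is sum of two squares iff every prime p ≡ 3 (mod 4) appears to even power.
All primes ≡ 3 (mod 4) appear to even power.
Search a = 0, 1, 2, … for 85 - a² a perfect square: first hit at a = 2: 85 - 4 = 81 = 9².
85 = 2² + 9² = 4 + 81 ✓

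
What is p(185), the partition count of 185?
1071823774337

p(n) counts ways to write n as a sum of positive integers (order ignored).
Euler's pentagonal recurrence: p(k) = p(k-1) + p(k-2) - p(k-5) - p(k-7) + p(k-12) + p(k-15) - ... (offsets j(3j∓1)/2, signs ++--, p(0)=1, p(<0)=0).
DP table for k = 0..184: p(0)=1, p(1)=1, p(2)=2, p(3)=3, p(4)=5, p(5)=7, p(6)=11, p(7)=15, p(8)=22, p(9)=30, p(10)=42, p(11)=56, p(12)=77, p(13)=101, p(14)=135, p(15)=176, p(16)=231, p(17)=297, p(18)=385, p(19)=490, p(20)=627, p(21)=792, p(22)=1002, p(23)=1255, p(24)=1575, p(25)=1958, p(26)=2436, p(27)=3010, p(28)=3718, p(29)=4565, p(30)=5604, p(31)=6842, p(32)=8349, p(33)=10143, p(34)=12310, p(35)=14883, p(36)=17977, p(37)=21637, p(38)=26015, p(39)=31185, p(40)=37338, p(41)=44583, p(42)=53174, p(43)=63261, p(44)=75175, p(45)=89134, p(46)=105558, p(47)=124754, p(48)=147273, p(49)=173525, p(50)=204226, p(51)=239943, p(52)=281589, p(53)=329931, p(54)=386155, p(55)=451276, p(56)=526823, p(57)=614154, p(58)=715220, p(59)=831820, p(60)=966467, p(61)=1121505, p(62)=1300156, p(63)=1505499, p(64)=1741630, p(65)=2012558, p(66)=2323520, p(67)=2679689, p(68)=3087735, p(69)=3554345, p(70)=4087968, p(71)=4697205, p(72)=5392783, p(73)=6185689, p(74)=7089500, p(75)=8118264, p(76)=9289091, p(77)=10619863, p(78)=12132164, p(79)=13848650, p(80)=15796476, p(81)=18004327, p(82)=20506255, p(83)=23338469, p(84)=26543660, p(85)=30167357, p(86)=34262962, p(87)=38887673, p(88)=44108109, p(89)=49995925, p(90)=56634173, p(91)=64112359, p(92)=72533807, p(93)=82010177, p(94)=92669720, p(95)=104651419, p(96)=118114304, p(97)=133230930, p(98)=150198136, p(99)=169229875, p(100)=190569292, p(101)=214481126, p(102)=241265379, p(103)=271248950, p(104)=304801365, p(105)=342325709, p(106)=384276336, p(107)=431149389, p(108)=483502844, p(109)=541946240, p(110)=607163746, p(111)=679903203, p(112)=761002156, p(113)=851376628, p(114)=952050665, p(115)=1064144451, p(116)=1188908248, p(117)=1327710076, p(118)=1482074143, p(119)=1653668665, p(120)=1844349560, p(121)=2056148051, p(122)=2291320912, p(123)=2552338241, p(124)=2841940500, p(125)=3163127352, p(126)=3519222692, p(127)=3913864295, p(128)=4351078600, p(129)=4835271870, p(130)=5371315400, p(131)=5964539504, p(132)=6620830889, p(133)=7346629512, p(134)=8149040695, p(135)=9035836076, p(136)=10015581680, p(137)=11097645016, p(138)=12292341831, p(139)=13610949895, p(140)=15065878135, p(141)=16670689208, p(142)=18440293320, p(143)=20390982757, p(144)=22540654445, p(145)=24908858009, p(146)=27517052599, p(147)=30388671978, p(148)=33549419497, p(149)=37027355200, p(150)=40853235313, p(151)=45060624582, p(152)=49686288421, p(153)=54770336324, p(154)=60356673280, p(155)=66493182097, p(156)=73232243759, p(157)=80630964769, p(158)=88751778802, p(159)=97662728555, p(160)=107438159466, p(161)=118159068427, p(162)=129913904637, p(163)=142798995930, p(164)=156919475295, p(165)=172389800255, p(166)=189334822579, p(167)=207890420102, p(168)=228204732751, p(169)=250438925115, p(170)=274768617130, p(171)=301384802048, p(172)=330495499613, p(173)=362326859895, p(174)=397125074750, p(175)=435157697830, p(176)=476715857290, p(177)=522115831195, p(178)=571701605655, p(179)=625846753120, p(180)=684957390936, p(181)=749474411781, p(182)=819876908323, p(183)=896684817527, p(184)=980462880430.
Final step: p(185) = p(184) + p(183) - p(180) - p(178) + p(173) + p(170) - p(163) - p(159) + p(150) + p(145) - p(134) - p(128) + p(115) + p(108) - p(93) - p(85) + p(68) + p(59) - p(40) - p(30) + p(9)
= 980462880430 + 896684817527 - 684957390936 - 571701605655 + 362326859895 + 274768617130 - 142798995930 - 97662728555 + 40853235313 + 24908858009 - 8149040695 - 4351078600 + 1064144451 + 483502844 - 82010177 - 30167357 + 3087735 + 831820 - 37338 - 5604 + 30
= 1071823774337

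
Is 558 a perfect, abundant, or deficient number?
abundant

Proper divisors of 558: sum = 1 + 2 + 3 + 6 + 9 + 18 + 31 + 62 + 93 + 186 + 279 = 690
Since 690 > 558, 558 is abundant.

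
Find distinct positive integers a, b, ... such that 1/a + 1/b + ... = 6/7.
1/2 + 1/3 + 1/42

Greedy algorithm:
6/7: ceiling(7/6) = 2, use 1/2
5/14: ceiling(14/5) = 3, use 1/3
1/42: ceiling(42/1) = 42, use 1/42
Result: 6/7 = 1/2 + 1/3 + 1/42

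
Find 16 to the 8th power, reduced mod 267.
223

Repeated squaring. Binary of 8 = 1000.
16^1 ≡ 16 (mod 267); 16^2 ≡ 256 (mod 267); 16^4 ≡ 121 (mod 267); 16^8 ≡ 223 (mod 267)
16^8 = 16^8 ≡ 223 (mod 267)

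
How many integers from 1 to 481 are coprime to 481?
432

481 = 13 × 37
φ(n) = n × ∏(1 - 1/p) for each prime p dividing n
φ(481) = 481 × (1 - 1/13) × (1 - 1/37) = 432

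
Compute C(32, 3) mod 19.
1

Using Lucas' theorem:
Write n=32 and k=3 in base 19:
n in base 19: [1, 13]
k in base 19: [0, 3]
C(32,3) mod 19 = ∏ C(n_i, k_i) mod 19
Digit binomials (mod 19): C(1,0) = 1; C(13,3) = 286 ≡ 1
Product: 1 × 1 = 1 ≡ 1 (mod 19)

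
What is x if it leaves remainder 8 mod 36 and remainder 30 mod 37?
548

Using Chinese Remainder Theorem:
M = 36 × 37 = 1332
M1 = 37, M2 = 36
y1 = 37^(-1) mod 36 = 1
y2 = 36^(-1) mod 37 = 36
x = (8×37×1 + 30×36×36) mod 1332 = 548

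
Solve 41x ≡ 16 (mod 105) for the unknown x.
x ≡ 26 (mod 105)

gcd(41, 105) = 1, which divides 16, so solutions exist.
Find 41^(-1) mod 105 by the extended Euclidean algorithm:
105 = 2 × 41 + 23  ⟹  23 = (1)·105 + (-2)·41
41 = 1 × 23 + 18  ⟹  18 = (-1)·105 + (3)·41
23 = 1 × 18 + 5  ⟹  5 = (2)·105 + (-5)·41
18 = 3 × 5 + 3  ⟹  3 = (-7)·105 + (18)·41
5 = 1 × 3 + 2  ⟹  2 = (9)·105 + (-23)·41
3 = 1 × 2 + 1  ⟹  1 = (-16)·105 + (41)·41
So (41)·41 ≡ 1 (mod 105), i.e. 41^(-1) ≡ 41 (mod 105).
x ≡ 41 × 16 = 656 ≡ 26 (mod 105).
Check: 41 × 26 = 1066 ≡ 16 (mod 105).
Unique solution: x ≡ 26 (mod 105)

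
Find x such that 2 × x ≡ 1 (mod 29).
15

gcd(2, 29) = 1, so the inverse exists.
Extended Euclidean algorithm on (29, 2):
29 = 14 × 2 + 1  ⟹  1 = (1)·29 + (-14)·2
So (-14)·2 ≡ 1 (mod 29), i.e. 2^(-1) ≡ -14 ≡ 15 (mod 29).
Check: 2 × 15 = 30 ≡ 1 (mod 29)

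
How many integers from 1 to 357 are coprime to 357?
192

357 = 3 × 7 × 17
φ(n) = n × ∏(1 - 1/p) for each prime p dividing n
φ(357) = 357 × (1 - 1/3) × (1 - 1/7) × (1 - 1/17) = 192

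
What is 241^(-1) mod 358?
205

gcd(241, 358) = 1, so the inverse exists.
Extended Euclidean algorithm on (358, 241):
358 = 1 × 241 + 117  ⟹  117 = (1)·358 + (-1)·241
241 = 2 × 117 + 7  ⟹  7 = (-2)·358 + (3)·241
117 = 16 × 7 + 5  ⟹  5 = (33)·358 + (-49)·241
7 = 1 × 5 + 2  ⟹  2 = (-35)·358 + (52)·241
5 = 2 × 2 + 1  ⟹  1 = (103)·358 + (-153)·241
So (-153)·241 ≡ 1 (mod 358), i.e. 241^(-1) ≡ -153 ≡ 205 (mod 358).
Check: 241 × 205 = 49405 ≡ 1 (mod 358)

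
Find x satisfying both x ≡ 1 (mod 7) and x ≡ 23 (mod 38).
99

Using Chinese Remainder Theorem:
M = 7 × 38 = 266
M1 = 38, M2 = 7
y1 = 38^(-1) mod 7 = 5
y2 = 7^(-1) mod 38 = 11
x = (1×38×5 + 23×7×11) mod 266 = 99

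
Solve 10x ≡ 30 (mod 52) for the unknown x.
x ≡ 3 (mod 26)

gcd(10, 52) = 2, which divides 30, so solutions exist.
Divide through by 2: 5x ≡ 15 (mod 26).
Find 5^(-1) mod 26 by the extended Euclidean algorithm:
26 = 5 × 5 + 1  ⟹  1 = (1)·26 + (-5)·5
So (-5)·5 ≡ 1 (mod 26), i.e. 5^(-1) ≡ -5 ≡ 21 (mod 26).
x ≡ 21 × 15 = 315 ≡ 3 (mod 26).
Check: 10 × 3 = 30 ≡ 30 (mod 52).
x ≡ 3 (mod 26), giving 2 solutions mod 52.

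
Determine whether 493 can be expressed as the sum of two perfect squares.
3² + 22² (a=3, b=22)

Factorization: 493 = 17 × 29
By Fermat: n is sum of two squares iff every prime p ≡ 3 (mod 4) appears to even power.
All primes ≡ 3 (mod 4) appear to even power.
Search a = 0, 1, 2, … for 493 - a² a perfect square: first hit at a = 3: 493 - 9 = 484 = 22².
493 = 3² + 22² = 9 + 484 ✓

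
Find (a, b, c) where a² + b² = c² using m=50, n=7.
(2451, 700, 2549)

Euclid's formula: a = m² - n², b = 2mn, c = m² + n²
m = 50, n = 7
a = 50² - 7² = 2500 - 49 = 2451
b = 2 × 50 × 7 = 700
c = 50² + 7² = 2500 + 49 = 2549
Verification: 2451² + 700² = 6007401 + 490000 = 6497401 = 2549² ✓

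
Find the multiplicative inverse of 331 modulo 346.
23

gcd(331, 346) = 1, so the inverse exists.
Extended Euclidean algorithm on (346, 331):
346 = 1 × 331 + 15  ⟹  15 = (1)·346 + (-1)·331
331 = 22 × 15 + 1  ⟹  1 = (-22)·346 + (23)·331
So (23)·331 ≡ 1 (mod 346), i.e. 331^(-1) ≡ 23 (mod 346).
Check: 331 × 23 = 7613 ≡ 1 (mod 346)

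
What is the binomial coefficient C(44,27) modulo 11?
0

Using Lucas' theorem:
Write n=44 and k=27 in base 11:
n in base 11: [4, 0]
k in base 11: [2, 5]
C(44,27) mod 11 = ∏ C(n_i, k_i) mod 11
Digit binomials (mod 11): C(4,2) = 6; C(0,5) = 0 (k_i > n_i)
Product: 6 × 0 = 0 ≡ 0 (mod 11)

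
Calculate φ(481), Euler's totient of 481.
432

481 = 13 × 37
φ(n) = n × ∏(1 - 1/p) for each prime p dividing n
φ(481) = 481 × (1 - 1/13) × (1 - 1/37) = 432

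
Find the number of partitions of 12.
77

p(n) counts ways to write n as a sum of positive integers (order ignored).
Euler's pentagonal recurrence: p(k) = p(k-1) + p(k-2) - p(k-5) - p(k-7) + p(k-12) + p(k-15) - ... (offsets j(3j∓1)/2, signs ++--, p(0)=1, p(<0)=0).
DP table for k = 0..11: p(0)=1, p(1)=1, p(2)=2, p(3)=3, p(4)=5, p(5)=7, p(6)=11, p(7)=15, p(8)=22, p(9)=30, p(10)=42, p(11)=56.
Final step: p(12) = p(11) + p(10) - p(7) - p(5) + p(0)
= 56 + 42 - 15 - 7 + 1
= 77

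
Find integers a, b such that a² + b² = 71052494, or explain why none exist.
Not possible

Factorization: 71052494 = 2 × 29 × 107^3
By Fermat: n is sum of two squares iff every prime p ≡ 3 (mod 4) appears to even power.
Prime(s) ≡ 3 (mod 4) with odd exponent: [(107, 3)]
Therefore 71052494 cannot be expressed as a² + b².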